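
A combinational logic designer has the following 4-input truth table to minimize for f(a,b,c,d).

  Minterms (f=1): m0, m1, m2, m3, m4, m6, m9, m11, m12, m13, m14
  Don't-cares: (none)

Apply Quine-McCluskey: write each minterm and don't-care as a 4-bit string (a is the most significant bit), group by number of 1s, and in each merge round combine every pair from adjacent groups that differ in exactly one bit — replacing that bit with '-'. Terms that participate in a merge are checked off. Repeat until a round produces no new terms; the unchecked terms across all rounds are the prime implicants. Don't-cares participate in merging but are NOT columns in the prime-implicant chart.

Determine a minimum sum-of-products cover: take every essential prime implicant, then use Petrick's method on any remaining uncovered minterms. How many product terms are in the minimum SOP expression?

[col 0] 0000*, 0001*, 0010*, 0011*, 0100*, 0110*, 1001*, 1011*, 1100*, 1101*, 1110*
[col 1] -001*, -011*, -100*, -110*, 0-00*, 0-10*, 00-0*, 00-1*, 000-*, 001-*, 01-0*, 1-01, 10-1*, 11-0*, 110-
[col 2] -0-1, -1-0, 0--0, 00--
Prime implicants: -0-1, -1-0, 0--0, 00--, 1-01, 110-
PI chart (minterm → PIs covering it):
  0 | 0--0,00--
  1 | -0-1,00--
  2 | 0--0,00--
  3 | -0-1,00--
  4 | -1-0,0--0
  6 | -1-0,0--0
  9 | -0-1,1-01
  11 | -0-1  (sole → essential)
  12 | -1-0,110-
  13 | 1-01,110-
  14 | -1-0  (sole → essential)
Essential prime implicants: -0-1, -1-0
Petrick residual → 0--0, 1-01
Minimum SOP uses 4 PIs: b'd + bd' + a'd' + ac'd

4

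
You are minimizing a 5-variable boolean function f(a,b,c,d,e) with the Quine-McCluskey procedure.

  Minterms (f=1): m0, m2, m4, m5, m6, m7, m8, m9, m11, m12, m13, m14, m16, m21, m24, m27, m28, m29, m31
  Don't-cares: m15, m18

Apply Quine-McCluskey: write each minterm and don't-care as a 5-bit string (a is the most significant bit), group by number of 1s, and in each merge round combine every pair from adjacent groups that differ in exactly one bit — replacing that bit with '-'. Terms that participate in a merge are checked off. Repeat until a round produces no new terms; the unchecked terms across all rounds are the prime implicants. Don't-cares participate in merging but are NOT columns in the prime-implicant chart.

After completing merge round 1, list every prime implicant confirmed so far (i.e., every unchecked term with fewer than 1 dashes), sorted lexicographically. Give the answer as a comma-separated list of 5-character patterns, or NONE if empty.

NONE

[col 0] 00000*, 00010*, 00100*, 00101*, 00110*, 00111*, 01000*, 01001*, 01011*, 01100*, 01101*, 01110*, 01111*, 10000*, 10010*, 10101*, 11000*, 11011*, 11100*, 11101*, 11111*
[col 1] -0000*, -0010*, -0101*, -1000*, -1011*, -1100*, -1101*, -1111*, 0-000*, 0-100*, 0-101*, 0-110*, 0-111*, 00-00*, 00-10*, 000-0*, 001-0*, 001-1*, 0010-*, 0011-*, 01-00*, 01-01*, 01-11*, 010-1*, 0100-*, 011-0*, 011-1*, 0110-*, 0111-*, 1-000*, 1-101*, 100-0*, 11-00*, 11-11*, 111-1*, 1110-*
[col 2] --000, --101, -00-0, -1-00, -1-11, -11-1, -110-, 0--00, 0-1-0*, 0-1-1*, 0-10-*, 0-11-*, 00--0, 001--*, 01--1, 01-0-, 011--*
[col 3] 0-1--
Prime implicants: --000, --101, -00-0, -1-00, -1-11, -11-1, -110-, 0--00, 0-1--, 00--0, 01--1, 01-0-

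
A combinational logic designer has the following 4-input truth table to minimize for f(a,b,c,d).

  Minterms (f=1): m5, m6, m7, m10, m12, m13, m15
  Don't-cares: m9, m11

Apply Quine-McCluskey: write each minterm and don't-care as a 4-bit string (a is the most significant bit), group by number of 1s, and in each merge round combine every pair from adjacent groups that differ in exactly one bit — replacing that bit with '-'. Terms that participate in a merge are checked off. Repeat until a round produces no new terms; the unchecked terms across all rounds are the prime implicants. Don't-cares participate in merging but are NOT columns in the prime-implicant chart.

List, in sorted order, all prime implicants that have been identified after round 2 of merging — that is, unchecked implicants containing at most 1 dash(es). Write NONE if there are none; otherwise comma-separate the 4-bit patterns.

[col 0] 0101*, 0110*, 0111*, 1001*, 1010*, 1011*, 1100*, 1101*, 1111*
[col 1] -101*, -111*, 01-1*, 011-, 1-01*, 1-11*, 10-1*, 101-, 11-1*, 110-
[col 2] -1-1, 1--1
Prime implicants: -1-1, 011-, 1--1, 101-, 110-

011-, 101-, 110-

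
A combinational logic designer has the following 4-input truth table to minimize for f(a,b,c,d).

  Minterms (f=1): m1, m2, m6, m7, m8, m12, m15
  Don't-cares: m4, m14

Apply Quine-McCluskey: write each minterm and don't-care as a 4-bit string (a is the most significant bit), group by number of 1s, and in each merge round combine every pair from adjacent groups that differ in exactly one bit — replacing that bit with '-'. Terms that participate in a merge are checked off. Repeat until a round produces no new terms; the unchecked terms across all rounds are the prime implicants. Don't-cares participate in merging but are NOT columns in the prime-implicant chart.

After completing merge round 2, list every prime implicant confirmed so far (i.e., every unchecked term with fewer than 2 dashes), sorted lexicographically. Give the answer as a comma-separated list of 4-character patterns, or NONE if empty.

size-2^0 implicants → 0001  0010(✓)  0100(✓)  0110(✓)  0111(✓)  1000(✓)  1100(✓)  1110(✓)  1111(✓)
size-2^1 implicants → -100(✓)  -110(✓)  -111(✓)  0-10  01-0(✓)  011-(✓)  1-00  11-0(✓)  111-(✓)
size-2^2 implicants → -1-0  -11-
Unchecked terms (primes): -1-0, -11-, 0-10, 0001, 1-00

0-10, 0001, 1-00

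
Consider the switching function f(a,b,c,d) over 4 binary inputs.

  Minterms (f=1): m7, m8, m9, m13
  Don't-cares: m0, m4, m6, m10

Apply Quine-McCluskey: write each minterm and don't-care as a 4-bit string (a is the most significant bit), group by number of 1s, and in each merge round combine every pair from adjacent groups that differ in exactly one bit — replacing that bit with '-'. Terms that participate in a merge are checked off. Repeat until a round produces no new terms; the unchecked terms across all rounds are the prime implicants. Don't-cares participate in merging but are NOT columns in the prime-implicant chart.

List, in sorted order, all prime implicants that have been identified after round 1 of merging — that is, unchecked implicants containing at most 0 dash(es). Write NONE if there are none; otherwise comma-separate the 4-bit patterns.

Round 0: 0000✓ 0100✓ 0110✓ 0111✓ 1000✓ 1001✓ 1010✓ 1101✓
Round 1: -000 0-00 01-0 011- 1-01 10-0 100-
PIs = {-000, 0-00, 01-0, 011-, 1-01, 10-0, 100-}

NONE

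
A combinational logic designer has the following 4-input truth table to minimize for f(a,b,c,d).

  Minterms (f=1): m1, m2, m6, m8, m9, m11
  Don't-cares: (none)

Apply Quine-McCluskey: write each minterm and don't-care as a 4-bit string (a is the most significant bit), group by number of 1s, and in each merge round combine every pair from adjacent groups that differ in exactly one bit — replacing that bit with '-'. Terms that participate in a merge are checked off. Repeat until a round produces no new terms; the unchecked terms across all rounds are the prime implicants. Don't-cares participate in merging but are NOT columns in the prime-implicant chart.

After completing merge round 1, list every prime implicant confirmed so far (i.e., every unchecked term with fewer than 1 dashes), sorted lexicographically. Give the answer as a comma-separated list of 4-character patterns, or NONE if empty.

Round 0: 0001✓ 0010✓ 0110✓ 1000✓ 1001✓ 1011✓
Round 1: -001 0-10 10-1 100-
PIs = {-001, 0-10, 10-1, 100-}

NONE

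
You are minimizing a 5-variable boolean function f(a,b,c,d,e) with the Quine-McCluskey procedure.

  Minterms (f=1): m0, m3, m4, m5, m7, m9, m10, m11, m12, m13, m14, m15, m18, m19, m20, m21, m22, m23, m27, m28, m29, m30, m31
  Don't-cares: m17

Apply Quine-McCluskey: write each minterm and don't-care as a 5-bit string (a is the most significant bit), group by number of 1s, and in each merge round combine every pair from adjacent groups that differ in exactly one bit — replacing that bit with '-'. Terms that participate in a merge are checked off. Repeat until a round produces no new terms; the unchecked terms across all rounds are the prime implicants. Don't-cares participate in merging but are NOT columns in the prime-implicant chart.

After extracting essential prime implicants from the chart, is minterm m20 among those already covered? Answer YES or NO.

NO

size-2^0 implicants → 00000(✓)  00011(✓)  00100(✓)  00101(✓)  00111(✓)  01001(✓)  01010(✓)  01011(✓)  01100(✓)  01101(✓)  01110(✓)  01111(✓)  10001(✓)  10010(✓)  10011(✓)  10100(✓)  10101(✓)  10110(✓)  10111(✓)  11011(✓)  11100(✓)  11101(✓)  11110(✓)  11111(✓)
size-2^1 implicants → -0011(✓)  -0100(✓)  -0101(✓)  -0111(✓)  -1011(✓)  -1100(✓)  -1101(✓)  -1110(✓)  -1111(✓)  0-011(✓)  0-100(✓)  0-101(✓)  0-111(✓)  00-00  00-11(✓)  001-1(✓)  0010-(✓)  01-01(✓)  01-10(✓)  01-11(✓)  010-1(✓)  0101-(✓)  011-0(✓)  011-1(✓)  0110-(✓)  0111-(✓)  1-011(✓)  1-100(✓)  1-101(✓)  1-110(✓)  1-111(✓)  10-01(✓)  10-10(✓)  10-11(✓)  100-1(✓)  1001-(✓)  101-0(✓)  101-1(✓)  1010-(✓)  1011-(✓)  11-11(✓)  111-0(✓)  111-1(✓)  1110-(✓)  1111-(✓)
size-2^2 implicants → --011(✓)  --100(✓)  --101(✓)  --111(✓)  -0-11(✓)  -01-1(✓)  -010-(✓)  -1-11(✓)  -11-0(✓)  -11-1(✓)  -110-(✓)  -111-(✓)  0--11(✓)  0-1-1(✓)  0-10-(✓)  01--1  01-1-  011--(✓)  1--11(✓)  1-1-0(✓)  1-1-1(✓)  1-10-(✓)  1-11-(✓)  10--1  10-1-  101--(✓)  111--(✓)
size-2^3 implicants → ---11  --1-1  --10-  -11--  1-1--
Unchecked terms (primes): ---11, --1-1, --10-, -11--, 00-00, 01--1, 01-1-, 1-1--, 10--1, 10-1-
Minterm coverage:
  m0 ⊆ 00-00 [E]
  m3 ⊆ ---11 [E]
  m4 ⊆ --10-,00-00
  m5 ⊆ --1-1,--10-
  m7 ⊆ ---11,--1-1
  m9 ⊆ 01--1 [E]
  m10 ⊆ 01-1- [E]
  m11 ⊆ ---11,01--1,01-1-
  m12 ⊆ --10-,-11--
  m13 ⊆ --1-1,--10-,-11--,01--1
  m14 ⊆ -11--,01-1-
  m15 ⊆ ---11,--1-1,-11--,01--1,01-1-
  m18 ⊆ 10-1- [E]
  m19 ⊆ ---11,10--1,10-1-
  m20 ⊆ --10-,1-1--
  m21 ⊆ --1-1,--10-,1-1--,10--1
  m22 ⊆ 1-1--,10-1-
  m23 ⊆ ---11,--1-1,1-1--,10--1,10-1-
  m27 ⊆ ---11 [E]
  m28 ⊆ --10-,-11--,1-1--
  m29 ⊆ --1-1,--10-,-11--,1-1--
  m30 ⊆ -11--,1-1--
  m31 ⊆ ---11,--1-1,-11--,1-1--
E = {---11, 00-00, 01--1, 01-1-, 10-1-}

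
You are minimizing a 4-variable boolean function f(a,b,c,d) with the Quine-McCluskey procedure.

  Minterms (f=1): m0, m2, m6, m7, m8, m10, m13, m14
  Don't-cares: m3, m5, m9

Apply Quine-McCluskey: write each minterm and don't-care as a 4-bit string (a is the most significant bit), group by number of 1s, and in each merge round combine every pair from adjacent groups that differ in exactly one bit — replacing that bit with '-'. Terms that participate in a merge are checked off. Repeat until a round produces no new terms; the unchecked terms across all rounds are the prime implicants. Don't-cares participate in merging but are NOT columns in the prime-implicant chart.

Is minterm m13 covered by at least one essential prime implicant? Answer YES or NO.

NO

size-2^0 implicants → 0000(✓)  0010(✓)  0011(✓)  0101(✓)  0110(✓)  0111(✓)  1000(✓)  1001(✓)  1010(✓)  1101(✓)  1110(✓)
size-2^1 implicants → -000(✓)  -010(✓)  -101  -110(✓)  0-10(✓)  0-11(✓)  00-0(✓)  001-(✓)  01-1  011-(✓)  1-01  1-10(✓)  10-0(✓)  100-
size-2^2 implicants → --10  -0-0  0-1-
Unchecked terms (primes): --10, -0-0, -101, 0-1-, 01-1, 1-01, 100-
Minterm coverage:
  m0 ⊆ -0-0 [E]
  m2 ⊆ --10,-0-0,0-1-
  m6 ⊆ --10,0-1-
  m7 ⊆ 0-1-,01-1
  m8 ⊆ -0-0,100-
  m10 ⊆ --10,-0-0
  m13 ⊆ -101,1-01
  m14 ⊆ --10 [E]
E = {--10, -0-0}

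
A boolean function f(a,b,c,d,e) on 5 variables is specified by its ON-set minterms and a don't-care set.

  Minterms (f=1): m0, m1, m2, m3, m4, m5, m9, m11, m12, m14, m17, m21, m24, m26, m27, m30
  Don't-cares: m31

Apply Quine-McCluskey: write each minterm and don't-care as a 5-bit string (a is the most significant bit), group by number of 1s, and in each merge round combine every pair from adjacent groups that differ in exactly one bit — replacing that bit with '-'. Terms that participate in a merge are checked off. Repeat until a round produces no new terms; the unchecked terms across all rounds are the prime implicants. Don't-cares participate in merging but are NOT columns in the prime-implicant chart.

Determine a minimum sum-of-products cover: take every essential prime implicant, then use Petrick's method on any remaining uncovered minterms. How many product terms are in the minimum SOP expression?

7

[col 0] 00000*, 00001*, 00010*, 00011*, 00100*, 00101*, 01001*, 01011*, 01100*, 01110*, 10001*, 10101*, 11000*, 11010*, 11011*, 11110*, 11111*
[col 1] -0001*, -0101*, -1011, -1110, 0-001*, 0-011*, 0-100, 00-00*, 00-01*, 000-0*, 000-1*, 0000-*, 0001-*, 0010-*, 010-1*, 011-0, 10-01*, 11-10*, 11-11*, 110-0, 1101-*, 1111-*
[col 2] -0-01, 0-0-1, 00-0-, 000--, 11-1-
Prime implicants: -0-01, -1011, -1110, 0-0-1, 0-100, 00-0-, 000--, 011-0, 11-1-, 110-0
PI chart (minterm → PIs covering it):
  0 | 00-0-,000--
  1 | -0-01,0-0-1,00-0-,000--
  2 | 000--  (sole → essential)
  3 | 0-0-1,000--
  4 | 0-100,00-0-
  5 | -0-01,00-0-
  9 | 0-0-1  (sole → essential)
  11 | -1011,0-0-1
  12 | 0-100,011-0
  14 | -1110,011-0
  17 | -0-01  (sole → essential)
  21 | -0-01  (sole → essential)
  24 | 110-0  (sole → essential)
  26 | 11-1-,110-0
  27 | -1011,11-1-
  30 | -1110,11-1-
Essential prime implicants: -0-01, 0-0-1, 000--, 110-0
Petrick residual → -1011, -1110, 0-100
Minimum SOP uses 7 PIs: b'd'e + bc'de + bcde' + a'c'e + a'cd'e' + a'b'c' + abc'e'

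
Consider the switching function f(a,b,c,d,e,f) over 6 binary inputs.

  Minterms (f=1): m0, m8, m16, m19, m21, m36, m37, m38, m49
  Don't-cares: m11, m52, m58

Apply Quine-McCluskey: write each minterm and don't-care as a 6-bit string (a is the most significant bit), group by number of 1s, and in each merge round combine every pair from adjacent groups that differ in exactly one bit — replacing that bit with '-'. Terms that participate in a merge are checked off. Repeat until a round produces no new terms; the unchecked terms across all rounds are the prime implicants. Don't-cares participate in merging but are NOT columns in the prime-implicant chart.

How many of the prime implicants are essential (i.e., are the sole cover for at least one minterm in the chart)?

7

Round 0: 000000✓ 001000✓ 001011 010000✓ 010011 010101 100100✓ 100101✓ 100110✓ 110001 110100✓ 111010
Round 1: 0-0000 00-000 1-0100 1001-0 10010-
PIs = {0-0000, 00-000, 001011, 010011, 010101, 1-0100, 1001-0, 10010-, 110001, 111010}
Coverage chart:
  m0: 0-0000,00-000
  m8: 00-000 ←essential
  m16: 0-0000 ←essential
  m19: 010011 ←essential
  m21: 010101 ←essential
  m36: 1-0100,1001-0,10010-
  m37: 10010- ←essential
  m38: 1001-0 ←essential
  m49: 110001 ←essential
Essential: 0-0000, 00-000, 010011, 010101, 1001-0, 10010-, 110001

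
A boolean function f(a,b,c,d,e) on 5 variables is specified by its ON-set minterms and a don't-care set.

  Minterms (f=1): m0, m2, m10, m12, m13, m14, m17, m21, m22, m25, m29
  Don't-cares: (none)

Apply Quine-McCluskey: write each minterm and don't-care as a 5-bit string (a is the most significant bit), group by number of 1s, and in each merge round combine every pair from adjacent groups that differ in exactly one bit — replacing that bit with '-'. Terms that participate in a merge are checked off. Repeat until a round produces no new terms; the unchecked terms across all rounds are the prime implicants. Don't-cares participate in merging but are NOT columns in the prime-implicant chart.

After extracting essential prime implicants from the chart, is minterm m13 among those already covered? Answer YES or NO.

NO

size-2^0 implicants → 00000(✓)  00010(✓)  01010(✓)  01100(✓)  01101(✓)  01110(✓)  10001(✓)  10101(✓)  10110  11001(✓)  11101(✓)
size-2^1 implicants → -1101  0-010  000-0  01-10  011-0  0110-  1-001(✓)  1-101(✓)  10-01(✓)  11-01(✓)
size-2^2 implicants → 1--01
Unchecked terms (primes): -1101, 0-010, 000-0, 01-10, 011-0, 0110-, 1--01, 10110
Minterm coverage:
  m0 ⊆ 000-0 [E]
  m2 ⊆ 0-010,000-0
  m10 ⊆ 0-010,01-10
  m12 ⊆ 011-0,0110-
  m13 ⊆ -1101,0110-
  m14 ⊆ 01-10,011-0
  m17 ⊆ 1--01 [E]
  m21 ⊆ 1--01 [E]
  m22 ⊆ 10110 [E]
  m25 ⊆ 1--01 [E]
  m29 ⊆ -1101,1--01
E = {000-0, 1--01, 10110}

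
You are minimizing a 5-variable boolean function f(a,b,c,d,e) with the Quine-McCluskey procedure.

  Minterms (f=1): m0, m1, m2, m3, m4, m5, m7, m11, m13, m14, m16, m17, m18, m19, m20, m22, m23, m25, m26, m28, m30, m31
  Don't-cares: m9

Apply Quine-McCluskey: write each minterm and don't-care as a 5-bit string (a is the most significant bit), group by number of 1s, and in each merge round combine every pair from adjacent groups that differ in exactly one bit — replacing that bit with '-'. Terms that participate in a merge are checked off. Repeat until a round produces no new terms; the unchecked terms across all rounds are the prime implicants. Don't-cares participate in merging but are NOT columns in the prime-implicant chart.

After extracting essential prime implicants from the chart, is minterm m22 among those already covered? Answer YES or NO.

[col 0] 00000*, 00001*, 00010*, 00011*, 00100*, 00101*, 00111*, 01001*, 01011*, 01101*, 01110*, 10000*, 10001*, 10010*, 10011*, 10100*, 10110*, 10111*, 11001*, 11010*, 11100*, 11110*, 11111*
[col 1] -0000*, -0001*, -0010*, -0011*, -0100*, -0111*, -1001*, -1110, 0-001*, 0-011*, 0-101*, 00-00*, 00-01*, 00-11*, 000-0*, 000-1*, 0000-*, 0001-*, 001-1*, 0010-*, 01-01*, 010-1*, 1-001*, 1-010*, 1-100*, 1-110*, 1-111*, 10-00*, 10-10*, 10-11*, 100-0*, 100-1*, 1000-*, 1001-*, 101-0*, 1011-*, 11-10*, 111-0*, 1111-*
[col 2] --001, -0-00, -0-11, -00-0*, -00-1*, -000-*, -001-*, 0--01, 0-0-1, 00--1, 00-0-, 000--*, 1--10, 1-1-0, 1-11-, 10--0, 10-1-, 100--*
[col 3] -00--
Prime implicants: --001, -0-00, -0-11, -00--, -1110, 0--01, 0-0-1, 00--1, 00-0-, 1--10, 1-1-0, 1-11-, 10--0, 10-1-
PI chart (minterm → PIs covering it):
  0 | -0-00,-00--,00-0-
  1 | --001,-00--,0--01,0-0-1,00--1,00-0-
  2 | -00--  (sole → essential)
  3 | -0-11,-00--,0-0-1,00--1
  4 | -0-00,00-0-
  5 | 0--01,00--1,00-0-
  7 | -0-11,00--1
  11 | 0-0-1  (sole → essential)
  13 | 0--01  (sole → essential)
  14 | -1110  (sole → essential)
  16 | -0-00,-00--,10--0
  17 | --001,-00--
  18 | -00--,1--10,10--0,10-1-
  19 | -0-11,-00--,10-1-
  20 | -0-00,1-1-0,10--0
  22 | 1--10,1-1-0,1-11-,10--0,10-1-
  23 | -0-11,1-11-,10-1-
  25 | --001  (sole → essential)
  26 | 1--10  (sole → essential)
  28 | 1-1-0  (sole → essential)
  30 | -1110,1--10,1-1-0,1-11-
  31 | 1-11-  (sole → essential)
Essential prime implicants: --001, -00--, -1110, 0--01, 0-0-1, 1--10, 1-1-0, 1-11-

YES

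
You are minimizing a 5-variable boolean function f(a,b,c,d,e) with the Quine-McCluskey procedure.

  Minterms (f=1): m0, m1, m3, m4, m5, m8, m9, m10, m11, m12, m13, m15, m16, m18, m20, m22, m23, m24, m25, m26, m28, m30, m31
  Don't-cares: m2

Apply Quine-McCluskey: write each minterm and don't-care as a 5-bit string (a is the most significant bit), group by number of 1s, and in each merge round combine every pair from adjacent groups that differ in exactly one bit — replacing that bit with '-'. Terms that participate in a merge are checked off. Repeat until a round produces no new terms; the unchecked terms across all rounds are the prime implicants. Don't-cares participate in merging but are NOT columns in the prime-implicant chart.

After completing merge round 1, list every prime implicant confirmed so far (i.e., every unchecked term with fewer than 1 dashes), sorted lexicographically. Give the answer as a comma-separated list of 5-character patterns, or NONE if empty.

NONE

Round 0: 00000✓ 00001✓ 00010✓ 00011✓ 00100✓ 00101✓ 01000✓ 01001✓ 01010✓ 01011✓ 01100✓ 01101✓ 01111✓ 10000✓ 10010✓ 10100✓ 10110✓ 10111✓ 11000✓ 11001✓ 11010✓ 11100✓ 11110✓ 11111✓
Round 1: -0000✓ -0010✓ -0100✓ -1000✓ -1001✓ -1010✓ -1100✓ -1111 0-000✓ 0-001✓ 0-010✓ 0-011✓ 0-100✓ 0-101✓ 00-00✓ 00-01✓ 000-0✓ 000-1✓ 0000-✓ 0001-✓ 0010-✓ 01-00✓ 01-01✓ 01-11✓ 010-0✓ 010-1✓ 0100-✓ 0101-✓ 011-1✓ 0110-✓ 1-000✓ 1-010✓ 1-100✓ 1-110✓ 1-111✓ 10-00✓ 10-10✓ 100-0✓ 101-0✓ 1011-✓ 11-00✓ 11-10✓ 110-0✓ 1100-✓ 111-0✓ 1111-✓
Round 2: --000✓ --010✓ --100✓ -0-00✓ -00-0✓ -1-00✓ -10-0✓ -100- 0--00✓ 0--01✓ 0-0-0✓ 0-0-1✓ 0-00-✓ 0-01-✓ 0-10-✓ 00-0-✓ 000--✓ 01--1 01-0-✓ 010--✓ 1--00✓ 1--10✓ 1-0-0✓ 1-1-0✓ 1-11- 10--0✓ 11--0✓
Round 3: ---00 --0-0 0--0- 0-0-- 1---0
PIs = {---00, --0-0, -100-, -1111, 0--0-, 0-0--, 01--1, 1---0, 1-11-}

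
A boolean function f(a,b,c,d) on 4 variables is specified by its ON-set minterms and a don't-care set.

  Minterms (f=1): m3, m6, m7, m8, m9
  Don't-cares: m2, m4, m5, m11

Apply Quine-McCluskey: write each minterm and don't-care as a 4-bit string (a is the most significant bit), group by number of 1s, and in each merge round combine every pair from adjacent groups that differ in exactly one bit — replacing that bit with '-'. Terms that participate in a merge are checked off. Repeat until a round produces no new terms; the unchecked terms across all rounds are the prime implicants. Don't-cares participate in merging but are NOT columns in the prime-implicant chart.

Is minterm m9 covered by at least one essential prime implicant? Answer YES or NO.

YES

[col 0] 0010*, 0011*, 0100*, 0101*, 0110*, 0111*, 1000*, 1001*, 1011*
[col 1] -011, 0-10*, 0-11*, 001-*, 01-0*, 01-1*, 010-*, 011-*, 10-1, 100-
[col 2] 0-1-, 01--
Prime implicants: -011, 0-1-, 01--, 10-1, 100-
PI chart (minterm → PIs covering it):
  3 | -011,0-1-
  6 | 0-1-,01--
  7 | 0-1-,01--
  8 | 100-  (sole → essential)
  9 | 10-1,100-
Essential prime implicants: 100-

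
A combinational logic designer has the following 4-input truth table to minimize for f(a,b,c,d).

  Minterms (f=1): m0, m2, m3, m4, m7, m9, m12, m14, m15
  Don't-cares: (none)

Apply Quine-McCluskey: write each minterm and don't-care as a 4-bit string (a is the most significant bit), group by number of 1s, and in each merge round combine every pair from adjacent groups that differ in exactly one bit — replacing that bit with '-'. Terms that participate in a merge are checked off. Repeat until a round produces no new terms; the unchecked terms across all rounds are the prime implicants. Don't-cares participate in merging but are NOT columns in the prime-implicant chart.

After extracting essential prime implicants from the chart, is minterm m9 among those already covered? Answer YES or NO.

Round 0: 0000✓ 0010✓ 0011✓ 0100✓ 0111✓ 1001 1100✓ 1110✓ 1111✓
Round 1: -100 -111 0-00 0-11 00-0 001- 11-0 111-
PIs = {-100, -111, 0-00, 0-11, 00-0, 001-, 1001, 11-0, 111-}
Coverage chart:
  m0: 0-00,00-0
  m2: 00-0,001-
  m3: 0-11,001-
  m4: -100,0-00
  m7: -111,0-11
  m9: 1001 ←essential
  m12: -100,11-0
  m14: 11-0,111-
  m15: -111,111-
Essential: 1001

YES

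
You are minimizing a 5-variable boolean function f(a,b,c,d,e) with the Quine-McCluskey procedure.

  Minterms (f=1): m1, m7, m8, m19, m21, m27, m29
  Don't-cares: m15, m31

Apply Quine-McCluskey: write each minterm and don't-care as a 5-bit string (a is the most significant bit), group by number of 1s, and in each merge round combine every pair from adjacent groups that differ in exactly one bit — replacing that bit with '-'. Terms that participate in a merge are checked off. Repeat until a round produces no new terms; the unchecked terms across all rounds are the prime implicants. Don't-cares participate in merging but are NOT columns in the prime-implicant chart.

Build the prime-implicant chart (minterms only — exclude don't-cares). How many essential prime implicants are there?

5

Round 0: 00001 00111✓ 01000 01111✓ 10011✓ 10101✓ 11011✓ 11101✓ 11111✓
Round 1: -1111 0-111 1-011 1-101 11-11 111-1
PIs = {-1111, 0-111, 00001, 01000, 1-011, 1-101, 11-11, 111-1}
Coverage chart:
  m1: 00001 ←essential
  m7: 0-111 ←essential
  m8: 01000 ←essential
  m19: 1-011 ←essential
  m21: 1-101 ←essential
  m27: 1-011,11-11
  m29: 1-101,111-1
Essential: 0-111, 00001, 01000, 1-011, 1-101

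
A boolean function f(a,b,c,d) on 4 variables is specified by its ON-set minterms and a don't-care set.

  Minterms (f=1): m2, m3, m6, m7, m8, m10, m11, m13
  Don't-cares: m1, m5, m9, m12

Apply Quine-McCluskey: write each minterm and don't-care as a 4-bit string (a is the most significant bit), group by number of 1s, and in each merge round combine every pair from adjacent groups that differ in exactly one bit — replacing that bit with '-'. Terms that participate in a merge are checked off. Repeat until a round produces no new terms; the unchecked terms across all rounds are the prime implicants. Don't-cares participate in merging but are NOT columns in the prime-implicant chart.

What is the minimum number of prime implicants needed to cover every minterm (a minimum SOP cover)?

3

Round 0: 0001✓ 0010✓ 0011✓ 0101✓ 0110✓ 0111✓ 1000✓ 1001✓ 1010✓ 1011✓ 1100✓ 1101✓
Round 1: -001✓ -010✓ -011✓ -101✓ 0-01✓ 0-10✓ 0-11✓ 00-1✓ 001-✓ 01-1✓ 011-✓ 1-00✓ 1-01✓ 10-0✓ 10-1✓ 100-✓ 101-✓ 110-✓
Round 2: --01 -0-1 -01- 0--1 0-1- 1-0- 10--
PIs = {--01, -0-1, -01-, 0--1, 0-1-, 1-0-, 10--}
Coverage chart:
  m2: -01-,0-1-
  m3: -0-1,-01-,0--1,0-1-
  m6: 0-1- ←essential
  m7: 0--1,0-1-
  m8: 1-0-,10--
  m10: -01-,10--
  m11: -0-1,-01-,10--
  m13: --01,1-0-
Essential: 0-1-
Petrick residual → --01, 10--
Min cover (3 terms): c'd + a'c + ab'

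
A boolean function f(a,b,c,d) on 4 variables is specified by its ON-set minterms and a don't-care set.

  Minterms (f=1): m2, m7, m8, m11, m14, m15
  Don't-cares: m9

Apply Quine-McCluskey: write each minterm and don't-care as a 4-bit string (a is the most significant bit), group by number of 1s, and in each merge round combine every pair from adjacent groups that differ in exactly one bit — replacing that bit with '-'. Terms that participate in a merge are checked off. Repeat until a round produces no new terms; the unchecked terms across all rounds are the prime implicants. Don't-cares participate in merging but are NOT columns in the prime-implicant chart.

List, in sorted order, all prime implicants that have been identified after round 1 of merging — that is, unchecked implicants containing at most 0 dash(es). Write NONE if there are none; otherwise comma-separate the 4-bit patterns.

0010

[col 0] 0010, 0111*, 1000*, 1001*, 1011*, 1110*, 1111*
[col 1] -111, 1-11, 10-1, 100-, 111-
Prime implicants: -111, 0010, 1-11, 10-1, 100-, 111-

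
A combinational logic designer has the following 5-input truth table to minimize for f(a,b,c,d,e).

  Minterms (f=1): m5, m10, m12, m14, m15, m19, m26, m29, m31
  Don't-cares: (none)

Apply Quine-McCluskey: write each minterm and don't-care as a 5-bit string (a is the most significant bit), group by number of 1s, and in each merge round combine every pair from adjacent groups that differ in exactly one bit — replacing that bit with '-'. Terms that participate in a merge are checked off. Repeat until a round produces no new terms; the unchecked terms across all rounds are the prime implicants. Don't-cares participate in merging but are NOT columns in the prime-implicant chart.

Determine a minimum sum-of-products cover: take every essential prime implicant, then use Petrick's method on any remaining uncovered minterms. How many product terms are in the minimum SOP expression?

6

size-2^0 implicants → 00101  01010(✓)  01100(✓)  01110(✓)  01111(✓)  10011  11010(✓)  11101(✓)  11111(✓)
size-2^1 implicants → -1010  -1111  01-10  011-0  0111-  111-1
Unchecked terms (primes): -1010, -1111, 00101, 01-10, 011-0, 0111-, 10011, 111-1
Minterm coverage:
  m5 ⊆ 00101 [E]
  m10 ⊆ -1010,01-10
  m12 ⊆ 011-0 [E]
  m14 ⊆ 01-10,011-0,0111-
  m15 ⊆ -1111,0111-
  m19 ⊆ 10011 [E]
  m26 ⊆ -1010 [E]
  m29 ⊆ 111-1 [E]
  m31 ⊆ -1111,111-1
E = {-1010, 00101, 011-0, 10011, 111-1}
Petrick residual → -1111
Cover = bc'de' + bcde + a'b'cd'e + a'bce' + ab'c'de + abce  |cover|=6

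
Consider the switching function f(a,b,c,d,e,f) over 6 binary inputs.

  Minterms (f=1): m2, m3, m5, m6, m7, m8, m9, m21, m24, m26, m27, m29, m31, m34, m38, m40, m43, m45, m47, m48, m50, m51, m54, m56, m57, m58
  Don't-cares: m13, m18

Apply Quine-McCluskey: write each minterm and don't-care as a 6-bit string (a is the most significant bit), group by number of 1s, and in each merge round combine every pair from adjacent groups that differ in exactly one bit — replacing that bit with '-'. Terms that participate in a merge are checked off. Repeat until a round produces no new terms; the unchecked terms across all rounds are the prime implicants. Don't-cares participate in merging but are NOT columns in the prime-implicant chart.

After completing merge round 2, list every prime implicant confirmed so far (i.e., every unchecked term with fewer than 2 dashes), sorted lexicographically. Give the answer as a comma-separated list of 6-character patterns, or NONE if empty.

-01101, 0001-1, 001-01, 00100-, 011-11, 01101-, 0111-1, 101-11, 1011-1, 11001-, 11100-

[col 0] 000010*, 000011*, 000101*, 000110*, 000111*, 001000*, 001001*, 001101*, 010010*, 010101*, 011000*, 011010*, 011011*, 011101*, 011111*, 100010*, 100110*, 101000*, 101011*, 101101*, 101111*, 110000*, 110010*, 110011*, 110110*, 111000*, 111001*, 111010*
[col 1] -00010*, -00110*, -01000*, -01101, -10010*, -11000*, -11010*, 0-0010*, 0-0101*, 0-1000*, 0-1101*, 00-101*, 000-10*, 000-11*, 00001-*, 0001-1, 00011-*, 001-01, 00100-, 01-010*, 01-101*, 011-11, 0110-0*, 01101-, 0111-1, 1-0010*, 1-0110*, 1-1000*, 100-10*, 101-11, 1011-1, 11-000*, 11-010*, 110-10*, 1100-0*, 11001-, 1110-0*, 11100-
[col 2] --0010, --1000, -00-10, -1-010, -110-0, 0--101, 000-1-, 1-0-10, 11-0-0
Prime implicants: --0010, --1000, -00-10, -01101, -1-010, -110-0, 0--101, 000-1-, 0001-1, 001-01, 00100-, 011-11, 01101-, 0111-1, 1-0-10, 101-11, 1011-1, 11-0-0, 11001-, 11100-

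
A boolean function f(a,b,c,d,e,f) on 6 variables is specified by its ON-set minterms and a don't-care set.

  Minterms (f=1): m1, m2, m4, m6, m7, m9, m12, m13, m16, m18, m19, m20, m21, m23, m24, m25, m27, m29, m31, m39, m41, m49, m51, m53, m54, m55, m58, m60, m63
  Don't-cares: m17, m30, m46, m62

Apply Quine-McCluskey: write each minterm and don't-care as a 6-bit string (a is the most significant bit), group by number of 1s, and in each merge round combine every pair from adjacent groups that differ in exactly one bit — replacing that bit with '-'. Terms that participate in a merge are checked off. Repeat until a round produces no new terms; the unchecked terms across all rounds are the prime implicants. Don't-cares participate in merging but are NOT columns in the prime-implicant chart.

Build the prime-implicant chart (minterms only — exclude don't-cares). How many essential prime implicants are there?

[col 0] 000001*, 000010*, 000100*, 000110*, 000111*, 001001*, 001100*, 001101*, 010000*, 010001*, 010010*, 010011*, 010100*, 010101*, 010111*, 011000*, 011001*, 011011*, 011101*, 011110*, 011111*, 100111*, 101001*, 101110*, 110001*, 110011*, 110101*, 110110*, 110111*, 111010*, 111100*, 111110*, 111111*
[col 1] -00111*, -01001, -10001*, -10011*, -10101*, -10111*, -11110*, -11111*, 0-0001*, 0-0010, 0-0100, 0-0111*, 0-1001*, 0-1101*, 00-001*, 00-100, 000-10, 0001-0, 00011-, 001-01*, 00110-, 01-000*, 01-001*, 01-011*, 01-101*, 01-111*, 010-00*, 010-01*, 010-11*, 0100-0*, 0100-1*, 01000-*, 01001-*, 0101-1*, 01010-*, 011-01*, 011-11*, 0110-1*, 01100-*, 0111-1*, 01111-*, 1-0111*, 1-1110, 11-110*, 11-111*, 110-01*, 110-11*, 1100-1*, 1101-1*, 11011-*, 111-10, 1111-0, 11111-*
[col 2] --0111, -1-111, -10-01*, -10-11*, -100-1*, -101-1*, -1111-, 0--001, 0-1-01, 01--01*, 01--11*, 01-0-1*, 01-00-, 01-1-1*, 010--1*, 010-0-, 0100--, 011--1*, 11-11-, 110--1*
[col 3] -10--1, 01---1
Prime implicants: --0111, -01001, -1-111, -10--1, -1111-, 0--001, 0-0010, 0-0100, 0-1-01, 00-100, 000-10, 0001-0, 00011-, 00110-, 01---1, 01-00-, 010-0-, 0100--, 1-1110, 11-11-, 111-10, 1111-0
PI chart (minterm → PIs covering it):
  1 | 0--001  (sole → essential)
  2 | 0-0010,000-10
  4 | 0-0100,00-100,0001-0
  6 | 000-10,0001-0,00011-
  7 | --0111,00011-
  9 | -01001,0--001,0-1-01
  12 | 00-100,00110-
  13 | 0-1-01,00110-
  16 | 01-00-,010-0-,0100--
  18 | 0-0010,0100--
  19 | -10--1,01---1,0100--
  20 | 0-0100,010-0-
  21 | -10--1,01---1,010-0-
  23 | --0111,-1-111,-10--1,01---1
  24 | 01-00-  (sole → essential)
  25 | 0--001,0-1-01,01---1,01-00-
  27 | 01---1  (sole → essential)
  29 | 0-1-01,01---1
  31 | -1-111,-1111-,01---1
  39 | --0111  (sole → essential)
  41 | -01001  (sole → essential)
  49 | -10--1  (sole → essential)
  51 | -10--1  (sole → essential)
  53 | -10--1  (sole → essential)
  54 | 11-11-  (sole → essential)
  55 | --0111,-1-111,-10--1,11-11-
  58 | 111-10  (sole → essential)
  60 | 1111-0  (sole → essential)
  63 | -1-111,-1111-,11-11-
Essential prime implicants: --0111, -01001, -10--1, 0--001, 01---1, 01-00-, 11-11-, 111-10, 1111-0

9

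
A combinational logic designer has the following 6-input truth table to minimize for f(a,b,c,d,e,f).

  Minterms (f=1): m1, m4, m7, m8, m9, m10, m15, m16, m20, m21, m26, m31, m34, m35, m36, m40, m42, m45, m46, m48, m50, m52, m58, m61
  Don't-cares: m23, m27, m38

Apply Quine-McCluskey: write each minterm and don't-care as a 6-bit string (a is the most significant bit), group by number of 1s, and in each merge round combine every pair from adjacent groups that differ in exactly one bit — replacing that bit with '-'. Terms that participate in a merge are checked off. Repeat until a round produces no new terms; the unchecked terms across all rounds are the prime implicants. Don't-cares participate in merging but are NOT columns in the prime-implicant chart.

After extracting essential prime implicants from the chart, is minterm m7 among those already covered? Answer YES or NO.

Round 0: 000001✓ 000100✓ 000111✓ 001000✓ 001001✓ 001010✓ 001111✓ 010000✓ 010100✓ 010101✓ 010111✓ 011010✓ 011011✓ 011111✓ 100010✓ 100011✓ 100100✓ 100110✓ 101000✓ 101010✓ 101101✓ 101110✓ 110000✓ 110010✓ 110100✓ 111010✓ 111101✓
Round 1: -00100✓ -01000✓ -01010✓ -10000✓ -10100✓ -11010✓ 0-0100✓ 0-0111✓ 0-1010✓ 0-1111✓ 00-001 00-111✓ 0010-0✓ 00100- 01-111✓ 010-00✓ 0101-1 01010- 011-11 01101- 1-0010✓ 1-0100✓ 1-1010✓ 1-1101 10-010✓ 10-110✓ 100-10✓ 10001- 1001-0 101-10✓ 1010-0✓ 11-010✓ 110-00✓ 1100-0
Round 2: --0100 --1010 -010-0 -10-00 0--111 1--010 10--10
PIs = {--0100, --1010, -010-0, -10-00, 0--111, 00-001, 00100-, 0101-1, 01010-, 011-11, 01101-, 1--010, 1-1101, 10--10, 10001-, 1001-0, 1100-0}
Coverage chart:
  m1: 00-001 ←essential
  m4: --0100 ←essential
  m7: 0--111 ←essential
  m8: -010-0,00100-
  m9: 00-001,00100-
  m10: --1010,-010-0
  m15: 0--111 ←essential
  m16: -10-00 ←essential
  m20: --0100,-10-00,01010-
  m21: 0101-1,01010-
  m26: --1010,01101-
  m31: 0--111,011-11
  m34: 1--010,10--10,10001-
  m35: 10001- ←essential
  m36: --0100,1001-0
  m40: -010-0 ←essential
  m42: --1010,-010-0,1--010,10--10
  m45: 1-1101 ←essential
  m46: 10--10 ←essential
  m48: -10-00,1100-0
  m50: 1--010,1100-0
  m52: --0100,-10-00
  m58: --1010,1--010
  m61: 1-1101 ←essential
Essential: --0100, -010-0, -10-00, 0--111, 00-001, 1-1101, 10--10, 10001-

YES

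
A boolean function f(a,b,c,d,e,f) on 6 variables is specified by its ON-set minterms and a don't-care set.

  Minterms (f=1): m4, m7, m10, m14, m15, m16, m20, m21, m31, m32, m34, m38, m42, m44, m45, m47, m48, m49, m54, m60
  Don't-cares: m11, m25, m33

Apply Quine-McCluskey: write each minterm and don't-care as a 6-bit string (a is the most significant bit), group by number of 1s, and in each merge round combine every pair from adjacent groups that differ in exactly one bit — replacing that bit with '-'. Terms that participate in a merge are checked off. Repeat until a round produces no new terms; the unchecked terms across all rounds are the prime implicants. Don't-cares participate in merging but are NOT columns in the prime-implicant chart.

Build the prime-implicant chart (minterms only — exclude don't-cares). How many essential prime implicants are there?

8

[col 0] 000100*, 000111*, 001010*, 001011*, 001110*, 001111*, 010000*, 010100*, 010101*, 011001, 011111*, 100000*, 100001*, 100010*, 100110*, 101010*, 101100*, 101101*, 101111*, 110000*, 110001*, 110110*, 111100*
[col 1] -01010, -01111, -10000, 0-0100, 0-1111, 00-111, 001-10*, 001-11*, 00101-*, 00111-*, 010-00, 01010-, 1-0000*, 1-0001*, 1-0110, 1-1100, 10-010, 100-10, 1000-0, 10000-*, 1011-1, 10110-, 11000-*
[col 2] 001-1-, 1-000-
Prime implicants: -01010, -01111, -10000, 0-0100, 0-1111, 00-111, 001-1-, 010-00, 01010-, 011001, 1-000-, 1-0110, 1-1100, 10-010, 100-10, 1000-0, 1011-1, 10110-
PI chart (minterm → PIs covering it):
  4 | 0-0100  (sole → essential)
  7 | 00-111  (sole → essential)
  10 | -01010,001-1-
  14 | 001-1-  (sole → essential)
  15 | -01111,0-1111,00-111,001-1-
  16 | -10000,010-00
  20 | 0-0100,010-00,01010-
  21 | 01010-  (sole → essential)
  31 | 0-1111  (sole → essential)
  32 | 1-000-,1000-0
  34 | 10-010,100-10,1000-0
  38 | 1-0110,100-10
  42 | -01010,10-010
  44 | 1-1100,10110-
  45 | 1011-1,10110-
  47 | -01111,1011-1
  48 | -10000,1-000-
  49 | 1-000-  (sole → essential)
  54 | 1-0110  (sole → essential)
  60 | 1-1100  (sole → essential)
Essential prime implicants: 0-0100, 0-1111, 00-111, 001-1-, 01010-, 1-000-, 1-0110, 1-1100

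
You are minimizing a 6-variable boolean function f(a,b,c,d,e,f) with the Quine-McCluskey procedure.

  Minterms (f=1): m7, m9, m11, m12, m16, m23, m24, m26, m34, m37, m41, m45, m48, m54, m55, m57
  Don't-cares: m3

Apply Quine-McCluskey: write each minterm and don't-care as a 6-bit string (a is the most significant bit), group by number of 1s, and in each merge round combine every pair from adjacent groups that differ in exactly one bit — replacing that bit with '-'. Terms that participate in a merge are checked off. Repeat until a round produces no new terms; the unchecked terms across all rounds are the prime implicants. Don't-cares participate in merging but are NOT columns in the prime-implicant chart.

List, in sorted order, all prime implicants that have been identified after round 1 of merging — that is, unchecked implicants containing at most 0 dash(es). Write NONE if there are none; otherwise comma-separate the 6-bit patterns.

001100, 100010

[col 0] 000011*, 000111*, 001001*, 001011*, 001100, 010000*, 010111*, 011000*, 011010*, 100010, 100101*, 101001*, 101101*, 110000*, 110110*, 110111*, 111001*
[col 1] -01001, -10000, -10111, 0-0111, 00-011, 000-11, 0010-1, 01-000, 0110-0, 1-1001, 10-101, 101-01, 11011-
Prime implicants: -01001, -10000, -10111, 0-0111, 00-011, 000-11, 0010-1, 001100, 01-000, 0110-0, 1-1001, 10-101, 100010, 101-01, 11011-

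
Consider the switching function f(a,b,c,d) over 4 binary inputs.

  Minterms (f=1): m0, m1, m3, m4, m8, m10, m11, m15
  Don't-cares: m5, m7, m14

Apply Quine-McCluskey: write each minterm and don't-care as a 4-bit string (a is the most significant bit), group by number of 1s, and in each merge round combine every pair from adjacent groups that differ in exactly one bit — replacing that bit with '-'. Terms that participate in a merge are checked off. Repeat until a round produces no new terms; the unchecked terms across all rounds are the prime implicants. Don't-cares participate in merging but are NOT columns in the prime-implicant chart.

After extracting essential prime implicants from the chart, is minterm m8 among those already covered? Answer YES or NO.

NO

[col 0] 0000*, 0001*, 0011*, 0100*, 0101*, 0111*, 1000*, 1010*, 1011*, 1110*, 1111*
[col 1] -000, -011*, -111*, 0-00*, 0-01*, 0-11*, 00-1*, 000-*, 01-1*, 010-*, 1-10*, 1-11*, 10-0, 101-*, 111-*
[col 2] --11, 0--1, 0-0-, 1-1-
Prime implicants: --11, -000, 0--1, 0-0-, 1-1-, 10-0
PI chart (minterm → PIs covering it):
  0 | -000,0-0-
  1 | 0--1,0-0-
  3 | --11,0--1
  4 | 0-0-  (sole → essential)
  8 | -000,10-0
  10 | 1-1-,10-0
  11 | --11,1-1-
  15 | --11,1-1-
Essential prime implicants: 0-0-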